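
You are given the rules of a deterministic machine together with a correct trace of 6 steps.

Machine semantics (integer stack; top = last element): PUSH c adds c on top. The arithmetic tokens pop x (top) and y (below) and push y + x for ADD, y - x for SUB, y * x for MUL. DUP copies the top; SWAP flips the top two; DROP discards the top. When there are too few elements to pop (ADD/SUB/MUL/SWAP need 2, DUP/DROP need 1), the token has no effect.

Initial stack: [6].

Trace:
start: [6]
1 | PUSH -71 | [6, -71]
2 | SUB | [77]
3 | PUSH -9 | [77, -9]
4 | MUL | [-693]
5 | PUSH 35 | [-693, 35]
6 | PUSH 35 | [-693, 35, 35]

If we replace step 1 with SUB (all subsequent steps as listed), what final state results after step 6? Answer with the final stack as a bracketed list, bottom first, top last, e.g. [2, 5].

[-54, 35, 35]

(re-executing from step 1 with the substitution; state before step 1: [6])
1 | SUB | [6]
2 | SUB | [6]
3 | PUSH -9 | [6, -9]
4 | MUL | [-54]
5 | PUSH 35 | [-54, 35]
6 | PUSH 35 | [-54, 35, 35]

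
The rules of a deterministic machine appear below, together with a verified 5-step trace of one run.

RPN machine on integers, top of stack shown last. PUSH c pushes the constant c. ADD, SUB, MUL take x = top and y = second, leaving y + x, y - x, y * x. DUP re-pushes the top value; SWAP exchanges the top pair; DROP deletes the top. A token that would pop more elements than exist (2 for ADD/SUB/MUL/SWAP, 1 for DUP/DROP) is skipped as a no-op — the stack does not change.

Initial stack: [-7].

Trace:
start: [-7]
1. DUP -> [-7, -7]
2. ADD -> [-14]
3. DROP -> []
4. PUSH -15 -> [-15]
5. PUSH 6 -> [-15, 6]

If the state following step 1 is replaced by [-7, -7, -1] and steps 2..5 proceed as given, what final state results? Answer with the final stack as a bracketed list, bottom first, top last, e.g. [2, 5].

[-7, -15, 6]

state after step 1 := [-7, -7, -1]
2. ADD -> [-7, -8]
3. DROP -> [-7]
4. PUSH -15 -> [-7, -15]
5. PUSH 6 -> [-7, -15, 6]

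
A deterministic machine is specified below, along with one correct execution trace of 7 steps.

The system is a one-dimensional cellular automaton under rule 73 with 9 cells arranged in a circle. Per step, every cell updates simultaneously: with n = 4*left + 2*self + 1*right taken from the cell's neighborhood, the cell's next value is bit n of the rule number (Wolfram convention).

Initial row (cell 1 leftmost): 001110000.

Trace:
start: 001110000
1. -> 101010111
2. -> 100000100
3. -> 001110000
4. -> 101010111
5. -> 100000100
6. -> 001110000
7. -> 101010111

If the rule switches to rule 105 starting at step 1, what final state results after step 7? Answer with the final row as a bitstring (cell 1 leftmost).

(re-executing steps 1..7 under rule 105; state before step 1: 001110000)
1. -> 101010111
2. -> 110101100
3. -> 111011100
4. -> 101110100
5. -> 011011000
6. -> 011111011
7. -> 110001111

110001111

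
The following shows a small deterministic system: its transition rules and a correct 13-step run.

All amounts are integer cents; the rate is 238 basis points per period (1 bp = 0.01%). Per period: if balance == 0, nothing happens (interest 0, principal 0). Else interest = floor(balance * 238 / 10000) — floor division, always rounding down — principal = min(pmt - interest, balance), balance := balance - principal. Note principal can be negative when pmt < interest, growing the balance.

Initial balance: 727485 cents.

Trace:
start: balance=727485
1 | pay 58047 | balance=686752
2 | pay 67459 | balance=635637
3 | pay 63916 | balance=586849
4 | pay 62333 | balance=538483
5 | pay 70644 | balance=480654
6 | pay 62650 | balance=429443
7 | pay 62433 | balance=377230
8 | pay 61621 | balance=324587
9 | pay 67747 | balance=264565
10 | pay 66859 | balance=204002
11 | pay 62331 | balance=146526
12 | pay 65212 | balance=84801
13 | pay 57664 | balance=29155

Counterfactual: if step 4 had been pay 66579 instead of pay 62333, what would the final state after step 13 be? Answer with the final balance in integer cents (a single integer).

23907

(re-executing from step 4 with the substitution; state before step 4: balance=586849)
4 | pay 66579 | balance=534237
5 | pay 70644 | balance=476307
6 | pay 62650 | balance=424993
7 | pay 62433 | balance=372674
8 | pay 61621 | balance=319922
9 | pay 67747 | balance=259789
10 | pay 66859 | balance=199112
11 | pay 62331 | balance=141519
12 | pay 65212 | balance=79675
13 | pay 57664 | balance=23907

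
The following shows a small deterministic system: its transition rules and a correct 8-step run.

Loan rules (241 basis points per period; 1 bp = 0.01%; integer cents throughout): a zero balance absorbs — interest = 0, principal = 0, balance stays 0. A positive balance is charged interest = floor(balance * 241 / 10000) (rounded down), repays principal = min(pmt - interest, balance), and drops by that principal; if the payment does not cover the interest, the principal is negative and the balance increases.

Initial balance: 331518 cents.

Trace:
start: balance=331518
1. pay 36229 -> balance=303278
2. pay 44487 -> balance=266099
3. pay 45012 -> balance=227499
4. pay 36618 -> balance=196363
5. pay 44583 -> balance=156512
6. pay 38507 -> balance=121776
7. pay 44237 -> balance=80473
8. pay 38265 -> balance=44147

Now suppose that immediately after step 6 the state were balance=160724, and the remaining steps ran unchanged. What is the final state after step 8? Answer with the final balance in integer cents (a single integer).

state after step 6 := balance=160724
7. pay 44237 -> balance=120360
8. pay 38265 -> balance=84995

84995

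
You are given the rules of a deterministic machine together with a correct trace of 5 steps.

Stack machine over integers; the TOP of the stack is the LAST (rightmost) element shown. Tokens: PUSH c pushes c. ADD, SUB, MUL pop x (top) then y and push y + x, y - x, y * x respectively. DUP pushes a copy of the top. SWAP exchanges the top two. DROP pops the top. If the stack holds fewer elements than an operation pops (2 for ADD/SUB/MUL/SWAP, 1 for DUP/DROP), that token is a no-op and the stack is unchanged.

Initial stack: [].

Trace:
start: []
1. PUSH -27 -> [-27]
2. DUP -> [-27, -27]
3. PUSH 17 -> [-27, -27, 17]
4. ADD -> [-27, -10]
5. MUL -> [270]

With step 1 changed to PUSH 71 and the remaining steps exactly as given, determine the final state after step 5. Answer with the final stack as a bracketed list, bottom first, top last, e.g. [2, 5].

(re-executing from step 1 with the substitution; state before step 1: [])
1. PUSH 71 -> [71]
2. DUP -> [71, 71]
3. PUSH 17 -> [71, 71, 17]
4. ADD -> [71, 88]
5. MUL -> [6248]

[6248]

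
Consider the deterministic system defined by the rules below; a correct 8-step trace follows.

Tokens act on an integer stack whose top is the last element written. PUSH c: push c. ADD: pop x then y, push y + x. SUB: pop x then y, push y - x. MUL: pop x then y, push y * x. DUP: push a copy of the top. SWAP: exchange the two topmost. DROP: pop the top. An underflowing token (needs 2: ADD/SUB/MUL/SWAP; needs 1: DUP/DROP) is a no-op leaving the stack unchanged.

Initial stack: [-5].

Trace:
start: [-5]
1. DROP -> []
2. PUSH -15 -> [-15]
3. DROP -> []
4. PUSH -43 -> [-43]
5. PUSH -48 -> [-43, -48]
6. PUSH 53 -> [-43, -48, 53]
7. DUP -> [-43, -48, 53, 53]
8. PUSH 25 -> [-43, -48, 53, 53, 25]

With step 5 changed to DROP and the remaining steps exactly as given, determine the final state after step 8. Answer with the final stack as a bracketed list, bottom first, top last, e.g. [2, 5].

(re-executing from step 5 with the substitution; state before step 5: [-43])
5. DROP -> []
6. PUSH 53 -> [53]
7. DUP -> [53, 53]
8. PUSH 25 -> [53, 53, 25]

[53, 53, 25]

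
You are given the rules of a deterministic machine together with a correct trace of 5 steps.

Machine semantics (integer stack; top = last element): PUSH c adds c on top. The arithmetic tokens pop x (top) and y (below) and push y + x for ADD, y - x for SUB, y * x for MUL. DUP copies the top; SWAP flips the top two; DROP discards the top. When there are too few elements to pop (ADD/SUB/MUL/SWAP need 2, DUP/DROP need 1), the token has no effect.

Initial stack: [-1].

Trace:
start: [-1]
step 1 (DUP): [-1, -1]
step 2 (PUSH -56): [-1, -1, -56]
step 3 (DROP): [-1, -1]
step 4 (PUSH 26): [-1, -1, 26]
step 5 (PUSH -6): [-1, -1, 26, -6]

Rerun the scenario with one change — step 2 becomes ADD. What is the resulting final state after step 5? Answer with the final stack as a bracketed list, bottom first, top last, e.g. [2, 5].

[26, -6]

(re-executing from step 2 with the substitution; state before step 2: [-1, -1])
step 2 (ADD): [-2]
step 3 (DROP): []
step 4 (PUSH 26): [26]
step 5 (PUSH -6): [26, -6]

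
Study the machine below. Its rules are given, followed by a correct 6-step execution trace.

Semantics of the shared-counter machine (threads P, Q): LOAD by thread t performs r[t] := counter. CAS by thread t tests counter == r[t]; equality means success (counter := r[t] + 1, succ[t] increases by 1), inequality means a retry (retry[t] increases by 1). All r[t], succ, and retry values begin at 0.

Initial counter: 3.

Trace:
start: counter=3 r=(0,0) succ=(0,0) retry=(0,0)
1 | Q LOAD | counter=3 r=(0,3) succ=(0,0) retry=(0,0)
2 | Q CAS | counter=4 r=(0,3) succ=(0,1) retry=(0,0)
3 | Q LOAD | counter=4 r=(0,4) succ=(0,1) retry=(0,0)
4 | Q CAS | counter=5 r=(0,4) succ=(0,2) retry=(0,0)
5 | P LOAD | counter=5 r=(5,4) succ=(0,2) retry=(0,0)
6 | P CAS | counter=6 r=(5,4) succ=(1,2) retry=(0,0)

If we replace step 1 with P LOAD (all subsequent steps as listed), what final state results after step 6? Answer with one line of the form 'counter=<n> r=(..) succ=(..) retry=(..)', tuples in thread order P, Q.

counter=5 r=(4,3) succ=(1,1) retry=(0,1)

(re-executing from step 1 with the substitution; state before step 1: counter=3 r=(0,0) succ=(0,0) retry=(0,0))
1 | P LOAD | counter=3 r=(3,0) succ=(0,0) retry=(0,0)
2 | Q CAS | counter=3 r=(3,0) succ=(0,0) retry=(0,1)
3 | Q LOAD | counter=3 r=(3,3) succ=(0,0) retry=(0,1)
4 | Q CAS | counter=4 r=(3,3) succ=(0,1) retry=(0,1)
5 | P LOAD | counter=4 r=(4,3) succ=(0,1) retry=(0,1)
6 | P CAS | counter=5 r=(4,3) succ=(1,1) retry=(0,1)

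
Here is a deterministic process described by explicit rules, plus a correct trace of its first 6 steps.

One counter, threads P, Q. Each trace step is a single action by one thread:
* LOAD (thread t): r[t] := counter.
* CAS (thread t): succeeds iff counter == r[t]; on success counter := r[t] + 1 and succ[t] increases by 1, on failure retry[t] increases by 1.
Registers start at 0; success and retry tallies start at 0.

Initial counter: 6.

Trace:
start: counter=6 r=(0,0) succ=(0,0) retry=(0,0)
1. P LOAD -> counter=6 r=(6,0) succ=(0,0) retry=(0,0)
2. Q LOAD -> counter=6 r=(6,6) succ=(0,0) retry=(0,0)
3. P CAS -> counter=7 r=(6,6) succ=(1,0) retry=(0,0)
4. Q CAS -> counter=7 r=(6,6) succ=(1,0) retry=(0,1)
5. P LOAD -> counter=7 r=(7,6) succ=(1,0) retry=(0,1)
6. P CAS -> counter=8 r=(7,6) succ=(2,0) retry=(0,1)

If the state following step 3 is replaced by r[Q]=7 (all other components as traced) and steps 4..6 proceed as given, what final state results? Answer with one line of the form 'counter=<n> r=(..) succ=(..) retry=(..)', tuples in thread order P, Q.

state after step 3 := counter=7 r=(6,7) succ=(1,0) retry=(0,0)
4. Q CAS -> counter=8 r=(6,7) succ=(1,1) retry=(0,0)
5. P LOAD -> counter=8 r=(8,7) succ=(1,1) retry=(0,0)
6. P CAS -> counter=9 r=(8,7) succ=(2,1) retry=(0,0)

counter=9 r=(8,7) succ=(2,1) retry=(0,0)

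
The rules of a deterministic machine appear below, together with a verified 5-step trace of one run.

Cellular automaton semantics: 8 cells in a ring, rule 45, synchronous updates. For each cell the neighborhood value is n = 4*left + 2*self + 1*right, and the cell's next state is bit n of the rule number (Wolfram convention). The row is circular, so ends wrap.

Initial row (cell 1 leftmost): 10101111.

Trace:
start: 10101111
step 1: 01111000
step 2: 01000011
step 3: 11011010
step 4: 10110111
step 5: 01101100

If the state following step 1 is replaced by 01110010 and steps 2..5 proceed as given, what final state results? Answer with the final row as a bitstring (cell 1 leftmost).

01001100

state after step 1 := 01110010
step 2: 01000010
step 3: 01011010
step 4: 01110110
step 5: 01001100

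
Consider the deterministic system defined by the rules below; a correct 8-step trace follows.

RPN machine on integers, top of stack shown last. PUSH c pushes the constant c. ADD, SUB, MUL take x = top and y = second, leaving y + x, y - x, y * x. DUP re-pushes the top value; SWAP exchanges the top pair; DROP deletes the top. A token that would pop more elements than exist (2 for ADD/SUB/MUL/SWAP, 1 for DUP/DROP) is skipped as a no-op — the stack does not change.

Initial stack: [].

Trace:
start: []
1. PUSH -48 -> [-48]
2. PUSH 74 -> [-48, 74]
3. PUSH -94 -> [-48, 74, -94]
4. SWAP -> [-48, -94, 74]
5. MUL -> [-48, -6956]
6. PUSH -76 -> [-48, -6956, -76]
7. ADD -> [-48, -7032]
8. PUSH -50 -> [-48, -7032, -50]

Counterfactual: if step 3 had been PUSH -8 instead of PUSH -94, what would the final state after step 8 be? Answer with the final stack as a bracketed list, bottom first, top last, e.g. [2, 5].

[-48, -668, -50]

(re-executing from step 3 with the substitution; state before step 3: [-48, 74])
3. PUSH -8 -> [-48, 74, -8]
4. SWAP -> [-48, -8, 74]
5. MUL -> [-48, -592]
6. PUSH -76 -> [-48, -592, -76]
7. ADD -> [-48, -668]
8. PUSH -50 -> [-48, -668, -50]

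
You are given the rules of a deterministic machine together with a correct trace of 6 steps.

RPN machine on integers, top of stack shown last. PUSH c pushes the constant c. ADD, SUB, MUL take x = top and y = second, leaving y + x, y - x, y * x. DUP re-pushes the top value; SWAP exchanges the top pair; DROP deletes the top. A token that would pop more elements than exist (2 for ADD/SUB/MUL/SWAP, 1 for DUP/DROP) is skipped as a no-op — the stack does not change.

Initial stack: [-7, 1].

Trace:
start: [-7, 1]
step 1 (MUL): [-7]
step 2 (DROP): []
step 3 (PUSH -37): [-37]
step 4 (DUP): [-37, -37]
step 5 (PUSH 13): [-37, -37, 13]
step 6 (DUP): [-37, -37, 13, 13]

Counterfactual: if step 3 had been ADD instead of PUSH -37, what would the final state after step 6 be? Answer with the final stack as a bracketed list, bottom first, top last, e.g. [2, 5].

(re-executing from step 3 with the substitution; state before step 3: [])
step 3 (ADD): []
step 4 (DUP): []
step 5 (PUSH 13): [13]
step 6 (DUP): [13, 13]

[13, 13]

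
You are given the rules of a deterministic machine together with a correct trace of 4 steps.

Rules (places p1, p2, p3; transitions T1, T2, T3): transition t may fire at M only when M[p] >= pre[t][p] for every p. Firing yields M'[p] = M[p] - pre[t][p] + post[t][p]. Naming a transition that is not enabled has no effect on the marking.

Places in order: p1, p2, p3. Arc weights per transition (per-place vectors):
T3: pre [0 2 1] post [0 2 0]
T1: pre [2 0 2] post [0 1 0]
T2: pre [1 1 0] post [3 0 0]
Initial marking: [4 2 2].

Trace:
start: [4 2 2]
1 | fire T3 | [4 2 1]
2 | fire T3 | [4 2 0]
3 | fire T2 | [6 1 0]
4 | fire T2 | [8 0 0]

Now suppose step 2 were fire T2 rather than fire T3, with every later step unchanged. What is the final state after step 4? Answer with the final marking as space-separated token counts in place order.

8 0 1

(re-executing from step 2 with the substitution; state before step 2: [4 2 1])
2 | fire T2 | [6 1 1]
3 | fire T2 | [8 0 1]
4 | fire T2 | [8 0 1]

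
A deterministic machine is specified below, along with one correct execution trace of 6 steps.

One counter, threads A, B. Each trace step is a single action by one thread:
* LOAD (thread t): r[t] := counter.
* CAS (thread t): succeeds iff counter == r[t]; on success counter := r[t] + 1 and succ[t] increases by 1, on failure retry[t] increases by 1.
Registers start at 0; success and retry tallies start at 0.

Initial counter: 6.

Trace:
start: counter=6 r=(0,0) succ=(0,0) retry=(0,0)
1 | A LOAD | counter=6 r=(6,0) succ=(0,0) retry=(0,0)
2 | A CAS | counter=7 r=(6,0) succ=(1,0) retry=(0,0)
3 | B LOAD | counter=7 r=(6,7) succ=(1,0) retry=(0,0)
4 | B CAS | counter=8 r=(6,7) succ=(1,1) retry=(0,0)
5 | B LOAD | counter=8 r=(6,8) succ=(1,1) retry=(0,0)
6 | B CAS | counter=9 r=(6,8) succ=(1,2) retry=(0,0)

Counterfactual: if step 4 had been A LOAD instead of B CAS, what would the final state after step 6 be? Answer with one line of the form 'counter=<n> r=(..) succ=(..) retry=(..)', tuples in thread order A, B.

counter=8 r=(7,7) succ=(1,1) retry=(0,0)

(re-executing from step 4 with the substitution; state before step 4: counter=7 r=(6,7) succ=(1,0) retry=(0,0))
4 | A LOAD | counter=7 r=(7,7) succ=(1,0) retry=(0,0)
5 | B LOAD | counter=7 r=(7,7) succ=(1,0) retry=(0,0)
6 | B CAS | counter=8 r=(7,7) succ=(1,1) retry=(0,0)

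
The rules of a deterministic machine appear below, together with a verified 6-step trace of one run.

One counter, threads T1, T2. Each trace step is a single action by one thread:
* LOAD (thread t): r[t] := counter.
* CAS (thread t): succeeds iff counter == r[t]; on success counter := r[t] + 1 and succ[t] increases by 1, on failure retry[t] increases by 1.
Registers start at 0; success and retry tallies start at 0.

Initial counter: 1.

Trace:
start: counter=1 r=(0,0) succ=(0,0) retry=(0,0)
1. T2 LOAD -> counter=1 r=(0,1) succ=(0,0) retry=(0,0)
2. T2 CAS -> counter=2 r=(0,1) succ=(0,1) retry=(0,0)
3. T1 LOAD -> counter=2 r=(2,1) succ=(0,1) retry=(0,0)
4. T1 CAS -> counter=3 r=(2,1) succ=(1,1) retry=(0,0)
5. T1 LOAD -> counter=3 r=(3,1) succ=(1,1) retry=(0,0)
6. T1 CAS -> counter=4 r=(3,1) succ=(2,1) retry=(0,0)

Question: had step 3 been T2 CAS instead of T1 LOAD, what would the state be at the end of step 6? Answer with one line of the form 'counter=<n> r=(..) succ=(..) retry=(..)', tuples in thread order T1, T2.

counter=3 r=(2,1) succ=(1,1) retry=(1,1)

(re-executing from step 3 with the substitution; state before step 3: counter=2 r=(0,1) succ=(0,1) retry=(0,0))
3. T2 CAS -> counter=2 r=(0,1) succ=(0,1) retry=(0,1)
4. T1 CAS -> counter=2 r=(0,1) succ=(0,1) retry=(1,1)
5. T1 LOAD -> counter=2 r=(2,1) succ=(0,1) retry=(1,1)
6. T1 CAS -> counter=3 r=(2,1) succ=(1,1) retry=(1,1)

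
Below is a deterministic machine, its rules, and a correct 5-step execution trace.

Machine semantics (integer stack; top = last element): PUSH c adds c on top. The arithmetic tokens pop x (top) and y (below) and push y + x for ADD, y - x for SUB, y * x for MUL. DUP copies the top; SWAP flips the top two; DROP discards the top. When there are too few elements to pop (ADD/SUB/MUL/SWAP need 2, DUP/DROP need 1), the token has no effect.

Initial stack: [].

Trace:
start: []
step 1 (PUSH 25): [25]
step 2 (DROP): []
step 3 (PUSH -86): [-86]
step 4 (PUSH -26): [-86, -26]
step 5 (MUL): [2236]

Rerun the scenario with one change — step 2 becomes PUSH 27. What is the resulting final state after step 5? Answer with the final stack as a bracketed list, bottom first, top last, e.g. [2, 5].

(re-executing from step 2 with the substitution; state before step 2: [25])
step 2 (PUSH 27): [25, 27]
step 3 (PUSH -86): [25, 27, -86]
step 4 (PUSH -26): [25, 27, -86, -26]
step 5 (MUL): [25, 27, 2236]

[25, 27, 2236]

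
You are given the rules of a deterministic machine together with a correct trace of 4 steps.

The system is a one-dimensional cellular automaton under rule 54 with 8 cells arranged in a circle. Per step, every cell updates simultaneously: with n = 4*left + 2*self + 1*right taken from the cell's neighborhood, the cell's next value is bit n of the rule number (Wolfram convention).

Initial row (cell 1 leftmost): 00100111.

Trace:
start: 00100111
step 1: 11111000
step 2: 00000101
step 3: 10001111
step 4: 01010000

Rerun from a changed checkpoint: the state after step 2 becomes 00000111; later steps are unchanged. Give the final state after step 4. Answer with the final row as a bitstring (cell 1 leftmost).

11011101

state after step 2 := 00000111
step 3: 10001000
step 4: 11011101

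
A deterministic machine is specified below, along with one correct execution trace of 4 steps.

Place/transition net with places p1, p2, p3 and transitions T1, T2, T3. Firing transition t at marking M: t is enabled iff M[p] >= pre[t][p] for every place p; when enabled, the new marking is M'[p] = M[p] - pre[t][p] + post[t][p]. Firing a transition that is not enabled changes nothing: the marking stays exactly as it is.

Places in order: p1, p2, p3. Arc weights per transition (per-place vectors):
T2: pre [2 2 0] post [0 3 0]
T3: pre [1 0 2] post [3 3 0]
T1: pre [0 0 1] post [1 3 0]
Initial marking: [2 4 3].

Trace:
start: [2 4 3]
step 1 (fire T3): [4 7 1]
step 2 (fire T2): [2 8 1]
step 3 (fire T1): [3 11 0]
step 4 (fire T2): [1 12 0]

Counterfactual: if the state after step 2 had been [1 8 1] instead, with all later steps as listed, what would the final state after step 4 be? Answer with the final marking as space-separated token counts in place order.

state after step 2 := [1 8 1]
step 3 (fire T1): [2 11 0]
step 4 (fire T2): [0 12 0]

0 12 0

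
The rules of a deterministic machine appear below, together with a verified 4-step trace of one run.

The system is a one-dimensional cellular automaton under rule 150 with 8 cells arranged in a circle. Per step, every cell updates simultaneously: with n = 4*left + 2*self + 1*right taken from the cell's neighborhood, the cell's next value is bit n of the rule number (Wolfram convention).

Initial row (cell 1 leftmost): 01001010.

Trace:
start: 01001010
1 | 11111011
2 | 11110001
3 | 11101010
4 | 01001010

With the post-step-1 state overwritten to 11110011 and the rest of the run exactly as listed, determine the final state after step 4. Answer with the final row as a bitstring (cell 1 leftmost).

state after step 1 := 11110011
2 | 11101101
3 | 11000000
4 | 00100001

00100001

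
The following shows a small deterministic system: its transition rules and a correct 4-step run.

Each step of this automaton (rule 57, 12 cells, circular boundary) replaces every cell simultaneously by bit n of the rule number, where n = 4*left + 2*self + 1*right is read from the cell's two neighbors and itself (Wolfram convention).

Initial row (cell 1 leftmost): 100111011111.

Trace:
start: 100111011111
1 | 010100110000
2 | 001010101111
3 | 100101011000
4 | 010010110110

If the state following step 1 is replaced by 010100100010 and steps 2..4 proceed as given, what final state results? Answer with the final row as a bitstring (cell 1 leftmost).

state after step 1 := 010100100010
2 | 001010011001
3 | 100101010100
4 | 010010101010

010010101010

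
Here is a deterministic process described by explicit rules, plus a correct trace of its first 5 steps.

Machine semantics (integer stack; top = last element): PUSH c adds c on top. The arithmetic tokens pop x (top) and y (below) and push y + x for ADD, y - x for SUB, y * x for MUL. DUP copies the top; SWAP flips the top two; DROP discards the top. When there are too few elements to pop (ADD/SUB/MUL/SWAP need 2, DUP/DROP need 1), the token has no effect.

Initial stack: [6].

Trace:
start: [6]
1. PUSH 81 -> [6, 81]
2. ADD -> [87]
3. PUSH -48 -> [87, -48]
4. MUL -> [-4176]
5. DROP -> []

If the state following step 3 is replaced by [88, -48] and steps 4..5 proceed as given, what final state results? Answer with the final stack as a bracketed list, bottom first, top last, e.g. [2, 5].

state after step 3 := [88, -48]
4. MUL -> [-4224]
5. DROP -> []

[]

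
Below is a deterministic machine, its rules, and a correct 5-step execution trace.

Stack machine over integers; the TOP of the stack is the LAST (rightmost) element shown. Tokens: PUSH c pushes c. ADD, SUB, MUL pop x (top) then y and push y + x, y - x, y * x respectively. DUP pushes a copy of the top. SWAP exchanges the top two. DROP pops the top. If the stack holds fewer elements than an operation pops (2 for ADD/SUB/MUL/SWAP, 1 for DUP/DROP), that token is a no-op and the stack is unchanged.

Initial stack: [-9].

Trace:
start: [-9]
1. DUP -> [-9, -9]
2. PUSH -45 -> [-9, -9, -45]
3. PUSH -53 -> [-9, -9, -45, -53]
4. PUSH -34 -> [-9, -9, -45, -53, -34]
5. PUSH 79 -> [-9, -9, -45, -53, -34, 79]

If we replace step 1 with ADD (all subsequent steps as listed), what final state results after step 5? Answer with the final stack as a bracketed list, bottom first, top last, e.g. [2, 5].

(re-executing from step 1 with the substitution; state before step 1: [-9])
1. ADD -> [-9]
2. PUSH -45 -> [-9, -45]
3. PUSH -53 -> [-9, -45, -53]
4. PUSH -34 -> [-9, -45, -53, -34]
5. PUSH 79 -> [-9, -45, -53, -34, 79]

[-9, -45, -53, -34, 79]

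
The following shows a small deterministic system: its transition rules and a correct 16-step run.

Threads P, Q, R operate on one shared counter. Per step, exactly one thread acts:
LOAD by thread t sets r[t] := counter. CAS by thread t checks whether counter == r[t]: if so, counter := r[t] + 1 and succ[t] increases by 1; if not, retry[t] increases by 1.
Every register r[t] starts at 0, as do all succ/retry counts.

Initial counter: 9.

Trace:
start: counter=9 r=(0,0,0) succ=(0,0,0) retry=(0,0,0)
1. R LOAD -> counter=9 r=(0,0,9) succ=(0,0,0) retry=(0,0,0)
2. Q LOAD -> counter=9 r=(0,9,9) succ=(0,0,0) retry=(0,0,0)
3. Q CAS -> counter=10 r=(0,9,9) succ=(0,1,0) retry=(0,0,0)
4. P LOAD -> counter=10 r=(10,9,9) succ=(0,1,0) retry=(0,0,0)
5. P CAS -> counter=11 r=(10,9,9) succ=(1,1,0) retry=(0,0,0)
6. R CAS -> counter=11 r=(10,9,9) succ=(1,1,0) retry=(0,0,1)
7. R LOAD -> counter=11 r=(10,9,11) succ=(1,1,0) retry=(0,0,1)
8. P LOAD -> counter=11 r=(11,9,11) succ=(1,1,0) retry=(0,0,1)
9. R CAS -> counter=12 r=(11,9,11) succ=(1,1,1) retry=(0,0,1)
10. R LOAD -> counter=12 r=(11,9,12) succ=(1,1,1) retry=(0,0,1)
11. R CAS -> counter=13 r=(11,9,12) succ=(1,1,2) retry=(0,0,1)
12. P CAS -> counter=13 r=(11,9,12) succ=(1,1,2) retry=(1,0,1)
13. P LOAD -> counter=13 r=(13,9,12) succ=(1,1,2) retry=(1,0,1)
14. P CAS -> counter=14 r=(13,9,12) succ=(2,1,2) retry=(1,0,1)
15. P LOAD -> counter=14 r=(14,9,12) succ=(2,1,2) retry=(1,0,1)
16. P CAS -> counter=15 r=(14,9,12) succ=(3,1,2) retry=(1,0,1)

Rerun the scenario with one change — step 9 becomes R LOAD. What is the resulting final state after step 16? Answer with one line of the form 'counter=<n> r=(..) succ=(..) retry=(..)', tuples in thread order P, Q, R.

counter=14 r=(13,9,11) succ=(3,1,1) retry=(1,0,1)

(re-executing from step 9 with the substitution; state before step 9: counter=11 r=(11,9,11) succ=(1,1,0) retry=(0,0,1))
9. R LOAD -> counter=11 r=(11,9,11) succ=(1,1,0) retry=(0,0,1)
10. R LOAD -> counter=11 r=(11,9,11) succ=(1,1,0) retry=(0,0,1)
11. R CAS -> counter=12 r=(11,9,11) succ=(1,1,1) retry=(0,0,1)
12. P CAS -> counter=12 r=(11,9,11) succ=(1,1,1) retry=(1,0,1)
13. P LOAD -> counter=12 r=(12,9,11) succ=(1,1,1) retry=(1,0,1)
14. P CAS -> counter=13 r=(12,9,11) succ=(2,1,1) retry=(1,0,1)
15. P LOAD -> counter=13 r=(13,9,11) succ=(2,1,1) retry=(1,0,1)
16. P CAS -> counter=14 r=(13,9,11) succ=(3,1,1) retry=(1,0,1)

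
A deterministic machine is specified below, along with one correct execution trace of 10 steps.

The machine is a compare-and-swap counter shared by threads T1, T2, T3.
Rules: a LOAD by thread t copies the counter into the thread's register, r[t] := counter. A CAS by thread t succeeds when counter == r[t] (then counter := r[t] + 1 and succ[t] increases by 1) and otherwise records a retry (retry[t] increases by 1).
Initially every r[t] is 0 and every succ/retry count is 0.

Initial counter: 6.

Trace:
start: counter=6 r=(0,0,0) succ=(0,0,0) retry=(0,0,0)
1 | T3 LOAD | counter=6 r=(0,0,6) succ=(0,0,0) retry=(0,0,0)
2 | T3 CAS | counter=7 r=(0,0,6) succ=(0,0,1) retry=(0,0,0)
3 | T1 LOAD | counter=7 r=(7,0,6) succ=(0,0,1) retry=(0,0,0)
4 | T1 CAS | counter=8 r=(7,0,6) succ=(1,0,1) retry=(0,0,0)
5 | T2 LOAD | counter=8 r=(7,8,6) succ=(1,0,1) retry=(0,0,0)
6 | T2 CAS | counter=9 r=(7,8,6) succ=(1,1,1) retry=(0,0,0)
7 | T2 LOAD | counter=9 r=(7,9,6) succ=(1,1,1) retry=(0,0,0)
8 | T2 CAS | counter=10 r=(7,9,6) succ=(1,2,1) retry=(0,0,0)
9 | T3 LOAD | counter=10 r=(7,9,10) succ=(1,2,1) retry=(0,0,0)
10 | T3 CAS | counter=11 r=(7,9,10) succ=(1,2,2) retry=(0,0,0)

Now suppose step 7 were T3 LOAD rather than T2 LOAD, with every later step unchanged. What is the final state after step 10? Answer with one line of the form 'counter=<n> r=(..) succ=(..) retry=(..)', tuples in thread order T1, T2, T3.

counter=10 r=(7,8,9) succ=(1,1,2) retry=(0,1,0)

(re-executing from step 7 with the substitution; state before step 7: counter=9 r=(7,8,6) succ=(1,1,1) retry=(0,0,0))
7 | T3 LOAD | counter=9 r=(7,8,9) succ=(1,1,1) retry=(0,0,0)
8 | T2 CAS | counter=9 r=(7,8,9) succ=(1,1,1) retry=(0,1,0)
9 | T3 LOAD | counter=9 r=(7,8,9) succ=(1,1,1) retry=(0,1,0)
10 | T3 CAS | counter=10 r=(7,8,9) succ=(1,1,2) retry=(0,1,0)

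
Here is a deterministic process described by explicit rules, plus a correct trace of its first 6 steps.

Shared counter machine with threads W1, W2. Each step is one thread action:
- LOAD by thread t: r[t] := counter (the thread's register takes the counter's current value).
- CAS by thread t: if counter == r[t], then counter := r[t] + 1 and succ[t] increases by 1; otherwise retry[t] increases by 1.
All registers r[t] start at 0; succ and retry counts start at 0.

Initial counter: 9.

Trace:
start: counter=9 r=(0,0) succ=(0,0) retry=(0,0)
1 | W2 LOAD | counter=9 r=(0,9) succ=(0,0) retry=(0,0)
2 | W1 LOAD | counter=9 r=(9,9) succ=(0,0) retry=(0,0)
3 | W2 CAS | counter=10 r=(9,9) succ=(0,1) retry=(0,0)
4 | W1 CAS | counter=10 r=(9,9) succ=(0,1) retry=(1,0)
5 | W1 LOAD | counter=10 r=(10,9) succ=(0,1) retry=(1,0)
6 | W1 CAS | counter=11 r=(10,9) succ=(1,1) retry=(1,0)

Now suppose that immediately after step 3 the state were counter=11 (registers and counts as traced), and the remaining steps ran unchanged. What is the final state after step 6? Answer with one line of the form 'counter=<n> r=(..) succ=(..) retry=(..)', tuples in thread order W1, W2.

counter=12 r=(11,9) succ=(1,1) retry=(1,0)

state after step 3 := counter=11 r=(9,9) succ=(0,1) retry=(0,0)
4 | W1 CAS | counter=11 r=(9,9) succ=(0,1) retry=(1,0)
5 | W1 LOAD | counter=11 r=(11,9) succ=(0,1) retry=(1,0)
6 | W1 CAS | counter=12 r=(11,9) succ=(1,1) retry=(1,0)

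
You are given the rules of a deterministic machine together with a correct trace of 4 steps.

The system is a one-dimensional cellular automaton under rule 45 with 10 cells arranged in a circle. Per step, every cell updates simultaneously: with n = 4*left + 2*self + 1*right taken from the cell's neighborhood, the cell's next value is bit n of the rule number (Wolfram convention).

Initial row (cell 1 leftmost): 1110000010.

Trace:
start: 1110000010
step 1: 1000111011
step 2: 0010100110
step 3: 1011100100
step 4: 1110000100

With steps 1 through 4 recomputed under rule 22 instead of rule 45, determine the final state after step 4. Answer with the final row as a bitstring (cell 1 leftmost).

0010010000

(re-executing steps 1..4 under rule 22; state before step 1: 1110000010)
step 1: 0001000110
step 2: 0011101001
step 3: 1100001111
step 4: 0010010000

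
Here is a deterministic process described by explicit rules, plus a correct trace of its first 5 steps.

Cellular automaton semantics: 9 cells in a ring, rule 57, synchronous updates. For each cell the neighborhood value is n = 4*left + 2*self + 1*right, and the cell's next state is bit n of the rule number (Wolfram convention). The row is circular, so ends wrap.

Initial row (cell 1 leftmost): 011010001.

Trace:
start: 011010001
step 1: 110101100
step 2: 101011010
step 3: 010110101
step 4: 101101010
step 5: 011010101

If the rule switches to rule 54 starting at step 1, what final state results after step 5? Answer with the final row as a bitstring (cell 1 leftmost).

(re-executing steps 1..5 under rule 54; state before step 1: 011010001)
step 1: 100111011
step 2: 011000100
step 3: 100101110
step 4: 111110001
step 5: 000001010

000001010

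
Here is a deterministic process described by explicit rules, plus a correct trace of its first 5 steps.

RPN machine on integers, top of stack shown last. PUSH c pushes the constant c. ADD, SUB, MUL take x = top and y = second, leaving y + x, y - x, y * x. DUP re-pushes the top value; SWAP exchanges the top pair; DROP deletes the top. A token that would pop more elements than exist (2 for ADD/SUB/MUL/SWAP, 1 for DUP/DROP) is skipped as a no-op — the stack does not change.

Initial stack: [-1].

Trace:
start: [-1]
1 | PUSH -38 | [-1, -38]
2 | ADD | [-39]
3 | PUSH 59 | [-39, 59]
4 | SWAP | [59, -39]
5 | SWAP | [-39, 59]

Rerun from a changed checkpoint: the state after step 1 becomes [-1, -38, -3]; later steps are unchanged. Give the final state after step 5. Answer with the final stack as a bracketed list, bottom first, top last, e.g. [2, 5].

state after step 1 := [-1, -38, -3]
2 | ADD | [-1, -41]
3 | PUSH 59 | [-1, -41, 59]
4 | SWAP | [-1, 59, -41]
5 | SWAP | [-1, -41, 59]

[-1, -41, 59]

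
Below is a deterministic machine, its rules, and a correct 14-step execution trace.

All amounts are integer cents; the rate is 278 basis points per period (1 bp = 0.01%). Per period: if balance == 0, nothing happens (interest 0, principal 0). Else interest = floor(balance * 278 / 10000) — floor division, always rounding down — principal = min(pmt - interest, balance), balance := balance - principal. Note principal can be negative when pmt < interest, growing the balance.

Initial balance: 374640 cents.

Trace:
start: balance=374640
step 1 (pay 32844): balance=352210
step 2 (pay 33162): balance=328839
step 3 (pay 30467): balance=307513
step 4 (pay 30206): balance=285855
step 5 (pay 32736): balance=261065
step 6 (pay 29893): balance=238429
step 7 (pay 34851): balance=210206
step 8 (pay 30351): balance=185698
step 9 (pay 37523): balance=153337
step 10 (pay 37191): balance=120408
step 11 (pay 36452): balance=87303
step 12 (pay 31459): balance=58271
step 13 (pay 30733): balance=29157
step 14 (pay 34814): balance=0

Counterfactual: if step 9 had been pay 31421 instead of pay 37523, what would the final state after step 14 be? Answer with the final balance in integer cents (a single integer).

2152

(re-executing from step 9 with the substitution; state before step 9: balance=185698)
step 9 (pay 31421): balance=159439
step 10 (pay 37191): balance=126680
step 11 (pay 36452): balance=93749
step 12 (pay 31459): balance=64896
step 13 (pay 30733): balance=35967
step 14 (pay 34814): balance=2152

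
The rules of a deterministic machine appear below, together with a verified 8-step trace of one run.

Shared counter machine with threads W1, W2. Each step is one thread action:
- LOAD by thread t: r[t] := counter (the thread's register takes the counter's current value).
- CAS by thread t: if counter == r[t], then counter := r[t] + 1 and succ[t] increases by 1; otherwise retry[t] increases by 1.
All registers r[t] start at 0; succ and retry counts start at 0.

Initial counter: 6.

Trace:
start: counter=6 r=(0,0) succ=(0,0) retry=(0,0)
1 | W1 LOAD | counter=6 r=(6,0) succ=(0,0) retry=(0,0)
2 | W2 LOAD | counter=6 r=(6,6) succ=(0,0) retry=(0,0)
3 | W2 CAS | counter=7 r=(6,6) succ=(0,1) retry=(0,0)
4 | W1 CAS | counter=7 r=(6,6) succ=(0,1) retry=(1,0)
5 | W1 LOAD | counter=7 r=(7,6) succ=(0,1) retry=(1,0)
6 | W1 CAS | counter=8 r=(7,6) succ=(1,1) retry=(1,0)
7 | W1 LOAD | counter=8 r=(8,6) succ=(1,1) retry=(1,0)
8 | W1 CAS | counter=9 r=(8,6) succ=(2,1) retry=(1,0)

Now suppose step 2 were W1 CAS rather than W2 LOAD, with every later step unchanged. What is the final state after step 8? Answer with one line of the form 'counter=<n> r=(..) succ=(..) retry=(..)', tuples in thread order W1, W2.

(re-executing from step 2 with the substitution; state before step 2: counter=6 r=(6,0) succ=(0,0) retry=(0,0))
2 | W1 CAS | counter=7 r=(6,0) succ=(1,0) retry=(0,0)
3 | W2 CAS | counter=7 r=(6,0) succ=(1,0) retry=(0,1)
4 | W1 CAS | counter=7 r=(6,0) succ=(1,0) retry=(1,1)
5 | W1 LOAD | counter=7 r=(7,0) succ=(1,0) retry=(1,1)
6 | W1 CAS | counter=8 r=(7,0) succ=(2,0) retry=(1,1)
7 | W1 LOAD | counter=8 r=(8,0) succ=(2,0) retry=(1,1)
8 | W1 CAS | counter=9 r=(8,0) succ=(3,0) retry=(1,1)

counter=9 r=(8,0) succ=(3,0) retry=(1,1)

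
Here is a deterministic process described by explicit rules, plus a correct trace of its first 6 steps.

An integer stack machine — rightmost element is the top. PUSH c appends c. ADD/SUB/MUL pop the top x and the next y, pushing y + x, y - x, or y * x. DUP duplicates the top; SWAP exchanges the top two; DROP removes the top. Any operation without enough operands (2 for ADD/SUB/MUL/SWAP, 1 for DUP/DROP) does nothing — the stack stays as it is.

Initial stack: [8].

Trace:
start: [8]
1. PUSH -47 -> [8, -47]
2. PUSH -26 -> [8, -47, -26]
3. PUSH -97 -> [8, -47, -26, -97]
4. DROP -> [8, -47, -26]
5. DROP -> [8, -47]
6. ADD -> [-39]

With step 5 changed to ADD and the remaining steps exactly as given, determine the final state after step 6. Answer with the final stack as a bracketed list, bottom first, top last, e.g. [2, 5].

[-65]

(re-executing from step 5 with the substitution; state before step 5: [8, -47, -26])
5. ADD -> [8, -73]
6. ADD -> [-65]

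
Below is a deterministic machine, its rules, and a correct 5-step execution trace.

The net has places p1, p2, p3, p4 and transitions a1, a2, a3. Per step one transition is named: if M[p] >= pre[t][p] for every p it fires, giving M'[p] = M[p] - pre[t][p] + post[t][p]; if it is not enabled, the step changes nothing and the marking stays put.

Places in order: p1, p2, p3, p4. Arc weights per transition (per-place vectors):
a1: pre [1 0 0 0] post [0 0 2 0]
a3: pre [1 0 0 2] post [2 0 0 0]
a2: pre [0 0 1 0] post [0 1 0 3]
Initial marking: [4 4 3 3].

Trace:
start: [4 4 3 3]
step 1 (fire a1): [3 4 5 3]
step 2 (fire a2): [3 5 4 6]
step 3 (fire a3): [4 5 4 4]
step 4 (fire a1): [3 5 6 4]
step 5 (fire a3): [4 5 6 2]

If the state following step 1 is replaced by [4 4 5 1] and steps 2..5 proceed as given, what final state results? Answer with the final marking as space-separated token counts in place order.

5 5 6 0

state after step 1 := [4 4 5 1]
step 2 (fire a2): [4 5 4 4]
step 3 (fire a3): [5 5 4 2]
step 4 (fire a1): [4 5 6 2]
step 5 (fire a3): [5 5 6 0]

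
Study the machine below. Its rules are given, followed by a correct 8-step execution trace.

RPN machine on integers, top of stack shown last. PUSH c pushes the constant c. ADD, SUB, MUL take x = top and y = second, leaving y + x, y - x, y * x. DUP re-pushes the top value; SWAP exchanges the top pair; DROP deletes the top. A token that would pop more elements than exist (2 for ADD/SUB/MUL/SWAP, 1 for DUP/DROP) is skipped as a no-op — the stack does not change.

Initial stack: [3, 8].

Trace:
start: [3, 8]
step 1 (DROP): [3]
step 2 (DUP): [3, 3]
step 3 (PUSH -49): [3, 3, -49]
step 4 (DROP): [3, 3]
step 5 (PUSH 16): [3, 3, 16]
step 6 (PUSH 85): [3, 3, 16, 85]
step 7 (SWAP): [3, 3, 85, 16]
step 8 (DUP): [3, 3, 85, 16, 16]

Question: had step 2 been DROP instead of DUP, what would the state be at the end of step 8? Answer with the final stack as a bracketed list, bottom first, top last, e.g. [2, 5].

[85, 16, 16]

(re-executing from step 2 with the substitution; state before step 2: [3])
step 2 (DROP): []
step 3 (PUSH -49): [-49]
step 4 (DROP): []
step 5 (PUSH 16): [16]
step 6 (PUSH 85): [16, 85]
step 7 (SWAP): [85, 16]
step 8 (DUP): [85, 16, 16]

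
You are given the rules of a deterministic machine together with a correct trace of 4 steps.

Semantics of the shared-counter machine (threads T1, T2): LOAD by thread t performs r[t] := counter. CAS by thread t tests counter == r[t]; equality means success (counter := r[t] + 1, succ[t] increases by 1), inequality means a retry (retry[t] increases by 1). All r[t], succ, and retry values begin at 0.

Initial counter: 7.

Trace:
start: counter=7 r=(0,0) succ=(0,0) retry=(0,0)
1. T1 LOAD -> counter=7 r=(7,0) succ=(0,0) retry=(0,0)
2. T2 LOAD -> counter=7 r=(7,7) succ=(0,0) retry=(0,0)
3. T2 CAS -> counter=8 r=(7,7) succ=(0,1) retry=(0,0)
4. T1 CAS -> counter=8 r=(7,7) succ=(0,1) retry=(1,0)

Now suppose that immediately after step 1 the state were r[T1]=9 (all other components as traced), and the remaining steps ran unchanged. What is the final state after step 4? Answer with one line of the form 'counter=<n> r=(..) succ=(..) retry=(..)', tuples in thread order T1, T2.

state after step 1 := counter=7 r=(9,0) succ=(0,0) retry=(0,0)
2. T2 LOAD -> counter=7 r=(9,7) succ=(0,0) retry=(0,0)
3. T2 CAS -> counter=8 r=(9,7) succ=(0,1) retry=(0,0)
4. T1 CAS -> counter=8 r=(9,7) succ=(0,1) retry=(1,0)

counter=8 r=(9,7) succ=(0,1) retry=(1,0)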